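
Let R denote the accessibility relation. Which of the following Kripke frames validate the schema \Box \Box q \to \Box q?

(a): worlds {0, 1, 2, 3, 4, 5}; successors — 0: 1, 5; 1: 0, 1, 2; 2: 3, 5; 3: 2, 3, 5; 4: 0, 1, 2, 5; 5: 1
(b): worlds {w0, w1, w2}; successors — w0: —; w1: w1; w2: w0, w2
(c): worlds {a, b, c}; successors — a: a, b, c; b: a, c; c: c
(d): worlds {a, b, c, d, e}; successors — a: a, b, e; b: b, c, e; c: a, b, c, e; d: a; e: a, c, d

(b), (c)

This is the axiom for density; its first-order frame correspondent is \forall x \forall y (Rxy \to \exists z (Rxz \wedge Rzy)).
(a): fails — R05 but no z with R0z and Rz5.
(b): condition met.
(c): condition met.
(d): fails — Red but no z with Rez and Rzd.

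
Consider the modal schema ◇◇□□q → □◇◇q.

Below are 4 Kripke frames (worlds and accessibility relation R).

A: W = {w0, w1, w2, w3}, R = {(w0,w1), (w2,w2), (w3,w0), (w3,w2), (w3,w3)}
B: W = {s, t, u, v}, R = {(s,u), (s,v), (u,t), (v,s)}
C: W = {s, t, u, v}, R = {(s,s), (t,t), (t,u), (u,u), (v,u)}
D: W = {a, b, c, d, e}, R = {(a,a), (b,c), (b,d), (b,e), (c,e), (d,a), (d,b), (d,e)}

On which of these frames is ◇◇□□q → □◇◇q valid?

C

The schema corresponds to a generalized confluence (Geach) condition: ∀x ∀y ∀z ((xR²y ∧ xRz) → ∃w (yR²w ∧ zR²w)).
A: fails — w3R²w0, w3Rw0 but no w with w0R²w and w0R²w.
B: fails — sR²s, sRu but no w with sR²w and uR²w.
C: condition met.
D: fails — bR²a, bRc but no w with aR²w and cR²w.
Valid on: C.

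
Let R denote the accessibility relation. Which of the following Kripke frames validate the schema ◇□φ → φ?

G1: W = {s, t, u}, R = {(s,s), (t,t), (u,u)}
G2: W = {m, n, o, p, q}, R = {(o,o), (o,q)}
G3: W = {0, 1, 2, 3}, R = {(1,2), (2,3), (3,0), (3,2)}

G1

Frame correspondent (Sahlqvist): ∀x ∀y (Rxy → Ryx) — i.e. symmetry.
G1: condition met.
G2: fails — Roq but not Rqo.
G3: fails — R12 but not R21.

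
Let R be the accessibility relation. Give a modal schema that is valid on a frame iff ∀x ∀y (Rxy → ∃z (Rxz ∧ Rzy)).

□□r → □r

The condition is density. The C4 schema □□r → □r defines it.
Suppose □□r→□r is valid. Take Rxy and set V(r)={w : xR²w}. Then □□r at x, so □r at x, so r at y, i.e. ∃z(Rxz∧Rzy).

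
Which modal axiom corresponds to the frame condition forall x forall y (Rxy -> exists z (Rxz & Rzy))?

□□q → □q

A defining formula is □□q → □q (the C4 axiom).
Suppose □□q→□q is valid. Take Rxy and set V(q)={w : xR²w}. Then □□q at x, so □q at x, so q at y, i.e. ∃z(Rxz∧Rzy).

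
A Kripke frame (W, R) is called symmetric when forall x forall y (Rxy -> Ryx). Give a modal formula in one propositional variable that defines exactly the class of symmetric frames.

A defining formula is p → □◇p (the B axiom).

p → □◇p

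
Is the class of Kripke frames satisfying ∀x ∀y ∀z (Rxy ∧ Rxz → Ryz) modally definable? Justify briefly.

The condition is the Euclidean property. A defining modal formula is ◇r → □◇r.
Suppose ◇r→□◇r is valid. Take Rxy, Rxz and set V(r)={y}. Then ◇r at x, so □◇r at x, so ◇r at z, so some w with Rzw has r; w=y, i.e. Rzy. By symmetry of the argument, Ryz.

Definable; ◇r → □◇r defines it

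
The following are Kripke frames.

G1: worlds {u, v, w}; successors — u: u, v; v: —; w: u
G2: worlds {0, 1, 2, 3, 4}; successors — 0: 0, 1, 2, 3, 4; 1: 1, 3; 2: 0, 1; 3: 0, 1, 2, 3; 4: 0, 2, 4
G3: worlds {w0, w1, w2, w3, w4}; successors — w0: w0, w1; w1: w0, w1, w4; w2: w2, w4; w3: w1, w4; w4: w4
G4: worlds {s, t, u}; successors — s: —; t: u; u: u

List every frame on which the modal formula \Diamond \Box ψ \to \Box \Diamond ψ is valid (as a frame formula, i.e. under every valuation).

G4

The schema corresponds to convergence: \forall x \forall y \forall z (Rxy \wedge Rxz \to \exists w (Ryw \wedge Rzw)).
G1: fails — Ruv and Ruv but v and v have no common successor.
G2: fails — R01 and R04 but 1 and 4 have no common successor.
G3: fails — Rw1w0 and Rw1w4 but w0 and w4 have no common successor.
G4: ✓.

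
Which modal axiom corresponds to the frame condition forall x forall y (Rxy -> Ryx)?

A defining formula is p → □◇p (the B axiom).

p → □◇p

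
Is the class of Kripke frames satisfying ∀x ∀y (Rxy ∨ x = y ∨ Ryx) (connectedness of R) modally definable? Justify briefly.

No

Any modally definable frame class is closed under disjoint unions.
Take 3 disjoint single-world reflexive frames: each is trivially connected, but their disjoint union has 3 worlds with no edge between distinct components, so it is not connected.
So the class is not modally definable.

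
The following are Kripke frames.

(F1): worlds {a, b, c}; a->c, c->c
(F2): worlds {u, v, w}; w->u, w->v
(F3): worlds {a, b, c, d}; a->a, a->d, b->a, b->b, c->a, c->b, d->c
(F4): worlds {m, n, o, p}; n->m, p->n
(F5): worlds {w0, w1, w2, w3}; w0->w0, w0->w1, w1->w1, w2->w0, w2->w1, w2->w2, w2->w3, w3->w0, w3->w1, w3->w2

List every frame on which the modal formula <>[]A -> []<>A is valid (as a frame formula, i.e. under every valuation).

(F1), (F5)

The schema corresponds to convergence: forall x forall y forall z (Rxy & Rxz -> exists w (Ryw & Rzw)).
(F1): holds.
(F2): fails — Rwu and Rwu but u and u have no common successor.
(F3): fails — Raa and Rad but a and d have no common successor.
(F4): fails — Rnm and Rnm but m and m have no common successor.
(F5): holds.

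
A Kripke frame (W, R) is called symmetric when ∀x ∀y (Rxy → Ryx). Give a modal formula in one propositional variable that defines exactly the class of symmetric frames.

The condition is symmetry. The B schema p → □◇p defines it.
Suppose p→□◇p is valid. Take Rxy and set V(p)={x}. Then p at x, so □◇p at x, so ◇p at y, so some z with Ryz has p; z=x, i.e. Ryx.

p → □◇p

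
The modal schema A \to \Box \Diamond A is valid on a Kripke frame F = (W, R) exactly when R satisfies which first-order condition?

This is the B axiom.
Its frame correspondent is symmetry — \forall x \forall y (Rxy \to Ryx).

symmetry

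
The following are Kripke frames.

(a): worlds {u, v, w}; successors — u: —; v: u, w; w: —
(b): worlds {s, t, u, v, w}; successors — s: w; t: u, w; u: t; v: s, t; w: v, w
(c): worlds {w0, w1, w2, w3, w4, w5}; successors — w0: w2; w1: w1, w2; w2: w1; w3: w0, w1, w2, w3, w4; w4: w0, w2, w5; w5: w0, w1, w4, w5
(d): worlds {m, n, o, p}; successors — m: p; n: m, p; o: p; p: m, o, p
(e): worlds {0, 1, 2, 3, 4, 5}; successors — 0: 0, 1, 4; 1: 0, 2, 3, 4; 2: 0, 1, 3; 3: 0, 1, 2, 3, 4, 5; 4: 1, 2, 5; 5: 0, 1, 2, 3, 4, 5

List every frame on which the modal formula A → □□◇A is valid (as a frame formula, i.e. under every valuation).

(a)

Frame correspondent (Sahlqvist): ∀x ∀z (xR²z → ∃w (x = w ∧ zRw)) — i.e. a generalized confluence (Geach) condition.
(a): condition met.
(b): fails — sR²w but no w* with s=w* and wRw*.
(c): fails — w0R²w1 but no w with w0=w and w1Rw.
(d): fails — mR²m but no w with m=w and mRw.
(e): fails — 0R²4 but no w with 0=w and 4Rw.
Valid on: (a).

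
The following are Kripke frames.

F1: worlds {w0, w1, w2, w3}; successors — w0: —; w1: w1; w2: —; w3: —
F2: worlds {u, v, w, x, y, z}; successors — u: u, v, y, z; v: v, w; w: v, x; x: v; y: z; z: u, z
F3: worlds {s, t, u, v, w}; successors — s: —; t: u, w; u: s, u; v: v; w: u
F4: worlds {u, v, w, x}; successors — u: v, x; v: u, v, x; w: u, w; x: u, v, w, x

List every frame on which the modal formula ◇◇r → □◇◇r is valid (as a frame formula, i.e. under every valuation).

The schema corresponds to a generalized confluence (Geach) condition: ∀x ∀y ∀z ((xR²y ∧ xRz) → ∃w (y = w ∧ zR²w)).
F1: satisfies the condition.
F2: fails — uR²u, uRv but no t with u=t and vR²t.
F3: fails — uR²s, uRs but no w* with s=w* and sR²w*.
F4: satisfies the condition.

F1, F4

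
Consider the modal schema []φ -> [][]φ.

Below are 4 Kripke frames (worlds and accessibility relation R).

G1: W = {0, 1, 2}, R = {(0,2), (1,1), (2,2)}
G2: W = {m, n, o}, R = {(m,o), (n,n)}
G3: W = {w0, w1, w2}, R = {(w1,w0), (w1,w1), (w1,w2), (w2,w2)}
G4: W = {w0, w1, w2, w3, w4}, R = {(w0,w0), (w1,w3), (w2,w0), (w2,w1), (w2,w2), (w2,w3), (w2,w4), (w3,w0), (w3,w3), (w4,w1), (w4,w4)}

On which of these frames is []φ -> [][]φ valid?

G1, G2, G3

This is the axiom for transitivity; its first-order frame correspondent is forall x forall y forall z (Rxy & Ryz -> Rxz).
G1: condition met.
G2: condition met.
G3: condition met.
G4: fails — Rw1w3 and Rw3w0 but not Rw1w0.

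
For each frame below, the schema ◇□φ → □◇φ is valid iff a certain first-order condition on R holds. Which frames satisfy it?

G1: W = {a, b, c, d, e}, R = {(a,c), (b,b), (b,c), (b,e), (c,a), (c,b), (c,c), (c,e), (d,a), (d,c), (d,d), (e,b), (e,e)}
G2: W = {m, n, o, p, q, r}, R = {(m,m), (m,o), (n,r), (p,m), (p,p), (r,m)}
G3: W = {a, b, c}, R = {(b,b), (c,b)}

The schema corresponds to convergence: ∀x ∀y ∀z (Rxy ∧ Rxz → ∃w (Ryw ∧ Rzw)).
G1: fails — Rce and Rca but e and a have no common successor.
G2: fails — Rmo and Rmo but o and o have no common successor.
G3: condition met.
Valid on: G3.

G3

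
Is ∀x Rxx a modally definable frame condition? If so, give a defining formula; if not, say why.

Definable; □p → p defines it

Yes: it is reflexivity, defined by the T schema □p → p.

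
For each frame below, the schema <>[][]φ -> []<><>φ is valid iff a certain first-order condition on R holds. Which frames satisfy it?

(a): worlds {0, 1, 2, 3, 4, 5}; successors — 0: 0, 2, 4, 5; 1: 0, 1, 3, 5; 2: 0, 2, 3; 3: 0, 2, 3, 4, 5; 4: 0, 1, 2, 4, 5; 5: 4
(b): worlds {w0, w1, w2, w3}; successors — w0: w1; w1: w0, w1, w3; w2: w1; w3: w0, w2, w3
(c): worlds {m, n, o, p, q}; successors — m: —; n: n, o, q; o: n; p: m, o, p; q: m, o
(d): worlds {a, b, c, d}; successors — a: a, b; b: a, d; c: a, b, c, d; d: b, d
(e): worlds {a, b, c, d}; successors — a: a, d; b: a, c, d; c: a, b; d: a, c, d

This is the axiom for a generalized confluence (Geach) condition; its first-order frame correspondent is forall x forall y forall z ((xRy & xRz) -> exists w (y R^2 w & z R^2 w)).
(a): holds.
(b): holds.
(c): fails — pRm, pRm but no w with mR²w and mR²w.
(d): holds.
(e): holds.
Valid on: (a), (b), (d), (e).

(a), (b), (d), (e)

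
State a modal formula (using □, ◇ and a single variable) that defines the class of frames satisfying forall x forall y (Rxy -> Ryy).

□(□p → p)

The condition is shift-reflexivity. The T□ schema □(□p → p) defines it.
Suppose □(□p→p) is valid. Take Rxy and set V(p)={w : Ryw}. Then at y, □p holds; since □(□p→p) at x, □p→p at y, so p at y, i.e. Ryy.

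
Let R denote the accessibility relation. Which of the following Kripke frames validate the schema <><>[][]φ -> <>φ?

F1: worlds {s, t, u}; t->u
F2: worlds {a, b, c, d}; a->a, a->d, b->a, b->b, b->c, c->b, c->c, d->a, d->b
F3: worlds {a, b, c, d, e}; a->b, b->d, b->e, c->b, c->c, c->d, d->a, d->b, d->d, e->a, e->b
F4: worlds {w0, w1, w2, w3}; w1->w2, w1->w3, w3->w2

F1, F2, F3

The schema corresponds to a generalized confluence (Geach) condition: forall x forall y (x R^2 y -> exists w (y R^2 w & xRw)).
F1: satisfies the condition.
F2: satisfies the condition.
F3: satisfies the condition.
F4: fails — w1R²w2 but no w with w2R²w and w1Rw.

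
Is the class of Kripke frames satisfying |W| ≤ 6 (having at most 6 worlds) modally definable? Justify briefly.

Modal frame validity is preserved under disjoint unions.
Any modal formula valid on each of 7 disjoint one-world frames is valid on their disjoint union (validity is preserved under disjoint unions). Each one-world frame has |W|=1≤6, but the union has |W|=7.
So no modal formula (or set of formulas) defines exactly the |W|≤6 frames.

Not definable by any modal formula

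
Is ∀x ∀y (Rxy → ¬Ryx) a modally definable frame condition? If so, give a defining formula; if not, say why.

Any modally definable frame class is closed under surjective bounded morphisms.
The 3-cycle (worlds 0,1,2 with 0→1→2→0) is asymmetric. Mapping every world to a single reflexive point • is a surjective bounded morphism, and the reflexive point is not asymmetric (R•• but asymmetry requires ¬R••).
So the class is not modally definable.

Not definable by any modal formula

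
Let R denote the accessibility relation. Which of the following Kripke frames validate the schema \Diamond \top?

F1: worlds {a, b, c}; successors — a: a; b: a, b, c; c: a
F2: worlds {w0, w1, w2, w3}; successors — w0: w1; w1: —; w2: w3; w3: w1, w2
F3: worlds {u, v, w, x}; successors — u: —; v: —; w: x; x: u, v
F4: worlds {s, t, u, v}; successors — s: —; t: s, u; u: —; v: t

F1

This is the axiom for seriality; its first-order frame correspondent is \forall x \exists y Rxy.
F1: holds.
F2: fails — world w1 has no successor.
F3: fails — world u has no successor.
F4: fails — world s has no successor.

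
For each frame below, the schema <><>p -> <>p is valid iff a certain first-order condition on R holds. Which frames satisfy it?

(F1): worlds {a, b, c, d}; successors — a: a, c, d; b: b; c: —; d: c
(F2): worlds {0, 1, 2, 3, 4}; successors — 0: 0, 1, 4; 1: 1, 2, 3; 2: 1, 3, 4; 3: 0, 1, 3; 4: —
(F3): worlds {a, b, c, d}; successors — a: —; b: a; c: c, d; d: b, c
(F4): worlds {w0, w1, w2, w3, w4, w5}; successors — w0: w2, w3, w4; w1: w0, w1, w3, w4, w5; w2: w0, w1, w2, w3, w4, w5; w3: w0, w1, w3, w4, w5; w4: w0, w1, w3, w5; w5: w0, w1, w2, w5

(F1)

The schema corresponds to transitivity: forall x forall y forall z (Rxy & Ryz -> Rxz).
(F1): holds.
(F2): fails — R31 and R12 but not R32.
(F3): fails — Rcd and Rdb but not Rcb.
(F4): fails — Rw5w1 and Rw1w3 but not Rw5w3.
Valid on: (F1).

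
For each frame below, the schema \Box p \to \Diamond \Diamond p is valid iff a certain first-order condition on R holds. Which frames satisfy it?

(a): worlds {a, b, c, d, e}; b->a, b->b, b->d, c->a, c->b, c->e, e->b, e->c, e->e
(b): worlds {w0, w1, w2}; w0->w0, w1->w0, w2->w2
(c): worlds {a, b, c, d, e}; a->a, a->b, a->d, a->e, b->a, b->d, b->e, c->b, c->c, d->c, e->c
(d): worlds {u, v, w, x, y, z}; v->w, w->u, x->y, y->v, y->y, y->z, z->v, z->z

(b), (c)

This is the axiom for a generalized confluence (Geach) condition; its first-order frame correspondent is \forall x \exists w (xRw \wedge x R^2 w).
(a): fails — at a but no w with aRw and aR²w.
(b): condition met.
(c): condition met.
(d): fails — at u but no t with uRt and uR²t.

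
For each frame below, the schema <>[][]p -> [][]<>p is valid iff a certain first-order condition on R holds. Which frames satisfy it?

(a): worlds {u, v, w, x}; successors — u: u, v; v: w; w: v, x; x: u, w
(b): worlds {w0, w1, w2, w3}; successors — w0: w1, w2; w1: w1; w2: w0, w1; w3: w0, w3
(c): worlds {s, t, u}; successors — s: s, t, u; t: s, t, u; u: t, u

The schema corresponds to a generalized confluence (Geach) condition: forall x forall y forall z ((xRy & x R^2 z) -> exists w (y R^2 w & zRw)).
(a): fails — uRv, uR²v but no t with vR²t and vRt.
(b): holds.
(c): holds.

(b), (c)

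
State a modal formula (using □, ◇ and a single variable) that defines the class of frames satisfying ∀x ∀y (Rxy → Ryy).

□(□r → r)

The condition is shift-reflexivity. The T□ schema □(□r → r) defines it.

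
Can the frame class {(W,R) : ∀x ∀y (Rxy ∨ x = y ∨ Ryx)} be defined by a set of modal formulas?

Any modally definable frame class is closed under disjoint unions.
Take 3 disjoint single-world reflexive frames: each is trivially connected, but their disjoint union has 3 worlds with no edge between distinct components, so it is not connected.
Hence connectedness of R is not modally definable.

No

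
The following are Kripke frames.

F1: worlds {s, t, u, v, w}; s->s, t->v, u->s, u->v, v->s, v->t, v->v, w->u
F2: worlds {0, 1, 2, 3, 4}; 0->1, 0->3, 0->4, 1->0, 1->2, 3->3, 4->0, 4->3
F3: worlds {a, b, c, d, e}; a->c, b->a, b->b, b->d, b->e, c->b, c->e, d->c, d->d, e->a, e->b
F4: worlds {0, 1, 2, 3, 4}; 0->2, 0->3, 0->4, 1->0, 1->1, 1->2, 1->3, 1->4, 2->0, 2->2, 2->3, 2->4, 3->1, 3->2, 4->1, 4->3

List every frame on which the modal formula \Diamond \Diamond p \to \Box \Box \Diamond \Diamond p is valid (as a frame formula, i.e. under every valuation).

F4

The schema corresponds to a generalized confluence (Geach) condition: \forall x \forall y \forall z ((x R^2 y \wedge x R^2 z) \to \exists w (y = w \wedge z R^2 w)).
F1: fails — tR²t, tR²s but no w* with t=w* and sR²w*.
F2: fails — 0R²0, 0R²2 but no w with 0=w and 2R²w.
F3: fails — bR²a, bR²a but no w with a=w and aR²w.
F4: condition met.
Valid on: F4.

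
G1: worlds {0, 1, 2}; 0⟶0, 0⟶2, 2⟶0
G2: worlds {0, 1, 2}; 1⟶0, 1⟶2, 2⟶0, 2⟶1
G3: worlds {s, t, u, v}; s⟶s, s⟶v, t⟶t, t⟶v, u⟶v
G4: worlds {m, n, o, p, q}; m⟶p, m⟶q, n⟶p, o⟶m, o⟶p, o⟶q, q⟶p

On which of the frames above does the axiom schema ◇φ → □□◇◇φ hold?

G1

Frame correspondent (Sahlqvist): ∀x ∀y ∀z ((xRy ∧ xR²z) → ∃w (y = w ∧ zR²w)) — i.e. a generalized confluence (Geach) condition.
G1: holds.
G2: fails — 1R0, 1R²0 but no w with 0=w and 0R²w.
G3: fails — sRs, sR²v but no w with s=w and vR²w.
G4: fails — mRp, mR²p but no w with p=w and pR²w.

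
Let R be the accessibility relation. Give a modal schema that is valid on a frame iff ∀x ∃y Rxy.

This is seriality; the standard corresponding axiom is D: □q → ◇q.
Suppose □q→◇q is valid. At any x set V(q)=W. Then □q at x, so ◇q at x, so x has a successor.

□q → ◇q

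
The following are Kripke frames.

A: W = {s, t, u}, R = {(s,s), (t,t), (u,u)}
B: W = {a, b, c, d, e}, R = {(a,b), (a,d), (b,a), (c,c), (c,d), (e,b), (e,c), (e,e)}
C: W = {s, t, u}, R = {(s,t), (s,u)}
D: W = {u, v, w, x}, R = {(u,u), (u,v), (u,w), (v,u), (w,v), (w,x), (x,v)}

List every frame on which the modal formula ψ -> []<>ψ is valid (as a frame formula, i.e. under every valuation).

A

This is the axiom for symmetry; its first-order frame correspondent is forall x forall y (Rxy -> Ryx).
A: holds.
B: fails — Reb but not Rbe.
C: fails — Rsu but not Rus.
D: fails — Ruw but not Rwu.
Valid on: A.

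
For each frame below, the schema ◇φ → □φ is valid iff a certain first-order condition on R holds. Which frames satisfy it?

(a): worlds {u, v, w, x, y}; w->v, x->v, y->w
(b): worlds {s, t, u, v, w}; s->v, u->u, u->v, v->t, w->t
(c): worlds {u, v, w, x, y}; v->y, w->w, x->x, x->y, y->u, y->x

(a)

The schema corresponds to partial functionality: ∀x ∀y ∀z (Rxy ∧ Rxz → y = z).
(a): holds.
(b): fails — u sees both u and v.
(c): fails — x sees both x and y.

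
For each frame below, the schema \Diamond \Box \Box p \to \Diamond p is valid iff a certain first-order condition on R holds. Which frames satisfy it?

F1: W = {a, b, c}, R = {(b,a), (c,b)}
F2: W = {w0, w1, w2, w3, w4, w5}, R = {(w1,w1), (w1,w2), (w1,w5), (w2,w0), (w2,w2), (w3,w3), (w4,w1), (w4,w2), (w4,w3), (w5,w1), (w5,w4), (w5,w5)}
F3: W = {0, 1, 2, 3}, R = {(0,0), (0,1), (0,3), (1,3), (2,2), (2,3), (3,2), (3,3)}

F3

This is the axiom for a generalized confluence (Geach) condition; its first-order frame correspondent is \forall x \forall y (xRy \to \exists w (y R^2 w \wedge xRw)).
F1: fails — bRa but no w with aR²w and bRw.
F2: fails — w2Rw0 but no w with w0R²w and w2Rw.
F3: condition met.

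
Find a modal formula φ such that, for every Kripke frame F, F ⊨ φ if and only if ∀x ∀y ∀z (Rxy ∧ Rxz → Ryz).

◇ψ → □◇ψ

The condition is the Euclidean property. The 5 schema ◇ψ → □◇ψ defines it.
Suppose ◇ψ→□◇ψ is valid. Take Rxy, Rxz and set V(ψ)={y}. Then ◇ψ at x, so □◇ψ at x, so ◇ψ at z, so some w with Rzw has ψ; w=y, i.e. Rzy. By symmetry of the argument, Ryz.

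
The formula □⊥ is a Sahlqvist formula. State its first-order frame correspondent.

Emptiness of R

This schema is the Ver axiom.
It corresponds to emptiness of R: ∀x ∀y ¬Rxy.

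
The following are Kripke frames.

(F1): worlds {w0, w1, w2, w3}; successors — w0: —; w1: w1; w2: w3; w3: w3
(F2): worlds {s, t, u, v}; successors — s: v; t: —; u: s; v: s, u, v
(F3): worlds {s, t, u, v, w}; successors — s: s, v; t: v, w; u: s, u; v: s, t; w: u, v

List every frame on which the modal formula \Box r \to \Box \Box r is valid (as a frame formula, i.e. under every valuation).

Frame correspondent (Sahlqvist): \forall x \forall y \forall z (Rxy \wedge Ryz \to Rxz) — i.e. transitivity.
(F1): satisfies the condition.
(F2): fails — Rus and Rsv but not Ruv.
(F3): fails — Rtv and Rvt but not Rtt.

(F1)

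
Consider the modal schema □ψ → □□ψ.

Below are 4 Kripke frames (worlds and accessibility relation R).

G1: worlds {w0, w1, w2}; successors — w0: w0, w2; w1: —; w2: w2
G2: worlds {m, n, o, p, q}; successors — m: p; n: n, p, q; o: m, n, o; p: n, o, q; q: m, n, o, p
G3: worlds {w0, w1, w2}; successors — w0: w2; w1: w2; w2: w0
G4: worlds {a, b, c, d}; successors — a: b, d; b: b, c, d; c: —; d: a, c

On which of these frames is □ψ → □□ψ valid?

This is the axiom for transitivity; its first-order frame correspondent is ∀x ∀y ∀z (Rxy ∧ Ryz → Rxz).
G1: ✓.
G2: fails — Rom and Rmp but not Rop.
G3: fails — Rw1w2 and Rw2w0 but not Rw1w0.
G4: fails — Rab and Rbc but not Rac.
Valid on: G1.

G1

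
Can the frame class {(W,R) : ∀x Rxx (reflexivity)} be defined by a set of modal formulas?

Definable; □p → p defines it

Yes: it is reflexivity, defined by the T schema □p → p.
Suppose □p→p is valid. At any x set V(p)={w : Rxw}. Then □p holds at x, so p holds at x, i.e. Rxx.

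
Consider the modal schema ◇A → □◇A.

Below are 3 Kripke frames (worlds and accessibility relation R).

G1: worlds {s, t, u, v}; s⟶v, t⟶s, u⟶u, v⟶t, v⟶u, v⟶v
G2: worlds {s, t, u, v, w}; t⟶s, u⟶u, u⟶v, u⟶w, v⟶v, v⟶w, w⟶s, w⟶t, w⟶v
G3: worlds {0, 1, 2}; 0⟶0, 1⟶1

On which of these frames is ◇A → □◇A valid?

G3

This is the axiom for the Euclidean property; its first-order frame correspondent is ∀x ∀y ∀z (Rxy ∧ Rxz → Ryz).
G1: fails — Rts and Rts but not Rss.
G2: fails — Rts and Rts but not Rss.
G3: condition met.
Valid on: G3.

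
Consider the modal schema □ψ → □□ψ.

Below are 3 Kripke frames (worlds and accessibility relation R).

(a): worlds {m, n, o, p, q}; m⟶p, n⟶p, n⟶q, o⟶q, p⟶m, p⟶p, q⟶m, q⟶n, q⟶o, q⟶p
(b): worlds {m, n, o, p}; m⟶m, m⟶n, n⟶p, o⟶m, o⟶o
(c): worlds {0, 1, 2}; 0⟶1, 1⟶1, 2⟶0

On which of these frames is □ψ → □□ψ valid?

The schema corresponds to transitivity: ∀x ∀y ∀z (Rxy ∧ Ryz → Rxz).
(a): fails — Rnq and Rqm but not Rnm.
(b): fails — Rom and Rmn but not Ron.
(c): fails — R20 and R01 but not R21.

none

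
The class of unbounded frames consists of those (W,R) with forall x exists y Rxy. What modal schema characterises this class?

The condition is seriality. The D schema □q → ◇q defines it.

□q → ◇q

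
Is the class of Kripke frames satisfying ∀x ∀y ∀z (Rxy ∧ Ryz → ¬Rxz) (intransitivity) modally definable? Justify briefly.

Any modally definable frame class is closed under surjective bounded morphisms.
The 3-cycle (worlds w0,w1,w2 with w0→w1→w2→w0) is intransitive. Mapping every world to a single reflexive point • is a surjective bounded morphism; the reflexive point is not intransitive (R••∧R•• but R••).
So no modal formula (or set of formulas) defines exactly the intransitive frames.

Not definable by any modal formula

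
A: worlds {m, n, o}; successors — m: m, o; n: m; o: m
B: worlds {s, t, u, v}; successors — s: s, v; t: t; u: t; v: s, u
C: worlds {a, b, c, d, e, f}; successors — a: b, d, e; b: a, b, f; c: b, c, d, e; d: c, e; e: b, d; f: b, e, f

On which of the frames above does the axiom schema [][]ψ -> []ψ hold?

A

The schema corresponds to density: forall x forall y (Rxy -> exists z (Rxz & Rzy)).
A: satisfies the condition.
B: fails — Rvu but no z with Rvz and Rzu.
C: fails — Red but no z with Rez and Rzd.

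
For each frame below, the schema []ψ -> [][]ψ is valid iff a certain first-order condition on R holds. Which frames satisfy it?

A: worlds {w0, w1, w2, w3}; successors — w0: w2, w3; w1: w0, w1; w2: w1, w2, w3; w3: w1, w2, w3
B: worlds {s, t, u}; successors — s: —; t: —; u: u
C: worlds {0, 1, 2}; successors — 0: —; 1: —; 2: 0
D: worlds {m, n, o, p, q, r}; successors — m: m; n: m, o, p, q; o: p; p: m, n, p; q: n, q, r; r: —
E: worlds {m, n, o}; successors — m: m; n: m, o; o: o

B, C, E

This is the axiom for transitivity; its first-order frame correspondent is forall x forall y forall z (Rxy & Ryz -> Rxz).
A: fails — Rw1w0 and Rw0w2 but not Rw1w2.
B: condition met.
C: condition met.
D: fails — Rop and Rpm but not Rom.
E: condition met.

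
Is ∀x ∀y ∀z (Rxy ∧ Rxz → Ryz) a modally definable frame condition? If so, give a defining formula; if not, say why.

Definable; ◇p → □◇p defines it

The condition is the Euclidean property. A defining modal formula is ◇p → □◇p.
Suppose ◇p→□◇p is valid. Take Rxy, Rxz and set V(p)={y}. Then ◇p at x, so □◇p at x, so ◇p at z, so some w with Rzw has p; w=y, i.e. Rzy. By symmetry of the argument, Ryz.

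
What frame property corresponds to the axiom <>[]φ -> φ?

symmetry

This schema is equivalent to the B axiom φ → □◇φ.
It corresponds to symmetry: forall x forall y (Rxy -> Ryx).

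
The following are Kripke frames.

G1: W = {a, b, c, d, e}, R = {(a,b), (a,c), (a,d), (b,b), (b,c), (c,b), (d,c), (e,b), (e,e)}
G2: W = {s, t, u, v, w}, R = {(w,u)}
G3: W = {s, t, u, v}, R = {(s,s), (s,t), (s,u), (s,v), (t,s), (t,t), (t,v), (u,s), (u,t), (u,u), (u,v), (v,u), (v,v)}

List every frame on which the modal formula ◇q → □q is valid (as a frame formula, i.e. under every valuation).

G2

This is the axiom for partial functionality; its first-order frame correspondent is ∀x ∀y ∀z (Rxy ∧ Rxz → y = z).
G1: fails — a sees both b and c.
G2: condition met.
G3: fails — s sees both s and t.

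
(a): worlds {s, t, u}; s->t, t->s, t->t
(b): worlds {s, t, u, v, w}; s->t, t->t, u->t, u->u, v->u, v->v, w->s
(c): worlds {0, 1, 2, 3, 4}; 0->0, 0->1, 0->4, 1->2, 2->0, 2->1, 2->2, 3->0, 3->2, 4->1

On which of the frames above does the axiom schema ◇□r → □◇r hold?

Frame correspondent (Sahlqvist): ∀x ∀y ∀z (Rxy ∧ Rxz → ∃w (Ryw ∧ Rzw)) — i.e. convergence.
(a): holds.
(b): holds.
(c): fails — R00 and R01 but 0 and 1 have no common successor.

(a), (b)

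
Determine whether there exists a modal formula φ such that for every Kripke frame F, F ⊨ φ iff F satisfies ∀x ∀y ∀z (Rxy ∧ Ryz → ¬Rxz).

Any modally definable frame class is closed under surjective bounded morphisms.
The 3-cycle (worlds s,t,u with s→t→u→s) is intransitive. Mapping every world to a single reflexive point • is a surjective bounded morphism; the reflexive point is not intransitive (R••∧R•• but R••).
Hence intransitivity is not modally definable.

No — not modally definable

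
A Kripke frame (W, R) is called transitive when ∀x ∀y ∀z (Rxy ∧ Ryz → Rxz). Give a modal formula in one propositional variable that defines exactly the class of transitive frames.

□q → □□q

This is transitivity; the standard corresponding axiom is 4: □q → □□q.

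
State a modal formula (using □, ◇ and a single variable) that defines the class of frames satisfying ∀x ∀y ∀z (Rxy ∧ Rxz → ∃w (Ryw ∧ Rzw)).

◇□s → □◇s

A defining formula is ◇□s → □◇s (the .2 axiom).
Suppose ◇□s→□◇s is valid. Take Rxy, Rxz and set V(s)={w : Ryw}. Then □s at y so ◇□s at x, so □◇s at x, so ◇s at z, giving w with Rzw and Ryw.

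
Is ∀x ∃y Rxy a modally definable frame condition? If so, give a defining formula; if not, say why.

Yes — defined by □r → ◇r

The condition is seriality. A defining modal formula is □r → ◇r.
Suppose □r→◇r is valid. At any x set V(r)=W. Then □r at x, so ◇r at x, so x has a successor.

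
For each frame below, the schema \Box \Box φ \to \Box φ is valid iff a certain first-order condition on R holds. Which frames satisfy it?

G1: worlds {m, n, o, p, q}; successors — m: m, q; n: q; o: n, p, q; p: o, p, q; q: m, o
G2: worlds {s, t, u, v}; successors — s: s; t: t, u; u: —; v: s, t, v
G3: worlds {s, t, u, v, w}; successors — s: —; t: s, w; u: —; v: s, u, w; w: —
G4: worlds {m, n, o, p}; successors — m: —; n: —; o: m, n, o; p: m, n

G2

Frame correspondent (Sahlqvist): \forall x \forall y (Rxy \to \exists z (Rxz \wedge Rzy)) — i.e. density.
G1: fails — Ron but no z with Roz and Rzn.
G2: ✓.
G3: fails — Rvw but no z with Rvz and Rzw.
G4: fails — Rpm but no z with Rpz and Rzm.
Valid on: G2.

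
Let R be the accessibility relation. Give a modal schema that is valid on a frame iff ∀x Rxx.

□p → p

This is reflexivity; the standard corresponding axiom is T: □p → p.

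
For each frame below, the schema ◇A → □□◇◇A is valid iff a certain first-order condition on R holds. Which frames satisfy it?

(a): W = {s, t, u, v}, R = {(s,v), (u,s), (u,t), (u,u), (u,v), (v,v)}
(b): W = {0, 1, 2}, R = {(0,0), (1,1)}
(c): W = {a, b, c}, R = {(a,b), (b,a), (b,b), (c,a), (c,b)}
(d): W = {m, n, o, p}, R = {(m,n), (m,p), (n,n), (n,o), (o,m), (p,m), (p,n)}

The schema corresponds to a generalized confluence (Geach) condition: ∀x ∀y ∀z ((xRy ∧ xR²z) → ∃w (y = w ∧ zR²w)).
(a): fails — uRs, uR²s but no w with s=w and sR²w.
(b): holds.
(c): holds.
(d): fails — mRp, mR²m but no w with p=w and mR²w.
Valid on: (b), (c).

(b), (c)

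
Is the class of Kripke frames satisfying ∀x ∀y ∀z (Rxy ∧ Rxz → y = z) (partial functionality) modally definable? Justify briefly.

The condition is partial functionality. A defining modal formula is ◇q → □q.
Suppose ◇q→□q is valid. Take Rxy, Rxz and set V(q)={y}. Then ◇q at x, so □q at x, so q at z, i.e. z=y.

Yes — defined by ◇q → □q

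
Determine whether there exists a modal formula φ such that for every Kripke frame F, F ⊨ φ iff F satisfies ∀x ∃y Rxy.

Yes — defined by □q → ◇q

The condition is seriality. A defining modal formula is □q → ◇q.
Suppose □q→◇q is valid. At any x set V(q)=W. Then □q at x, so ◇q at x, so x has a successor.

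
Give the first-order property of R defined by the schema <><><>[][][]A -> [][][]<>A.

This is a Sahlqvist (Geach-type) schema ◇^3□^3A → □^3◇^1A.
Minimal-valuation argument: fix x; take any y with xR^3y and any z with xR^3z. Set V(A) to the set of worlds R-reachable from y in exactly 3 steps. Then □^3A holds at y, so the antecedent holds at x; validity forces ◇^1A at z, giving a w with zR^1w and yR^3w.
First-order correspondent: forall x forall y forall z ((x R^3 y & x R^3 z) -> exists w (y R^3 w & zRw)).

forall x forall y forall z ((x R^3 y & x R^3 z) -> exists w (y R^3 w & zRw))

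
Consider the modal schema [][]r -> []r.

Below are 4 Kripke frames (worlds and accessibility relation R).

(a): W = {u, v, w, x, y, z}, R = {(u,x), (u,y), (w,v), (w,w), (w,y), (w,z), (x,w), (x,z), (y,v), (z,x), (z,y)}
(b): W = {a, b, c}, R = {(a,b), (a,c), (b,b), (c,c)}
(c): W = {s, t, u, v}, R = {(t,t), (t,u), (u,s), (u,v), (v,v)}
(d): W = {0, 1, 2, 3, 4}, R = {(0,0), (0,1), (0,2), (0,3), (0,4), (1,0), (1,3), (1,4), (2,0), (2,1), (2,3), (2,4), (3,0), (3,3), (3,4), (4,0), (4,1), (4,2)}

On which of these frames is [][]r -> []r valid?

(b), (d)

This is the axiom for density; its first-order frame correspondent is forall x forall y (Rxy -> exists z (Rxz & Rzy)).
(a): fails — Rzx but no t with Rzt and Rtx.
(b): condition met.
(c): fails — Rus but no z with Ruz and Rzs.
(d): condition met.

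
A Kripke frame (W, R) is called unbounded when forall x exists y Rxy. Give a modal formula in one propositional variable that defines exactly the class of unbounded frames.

The condition is seriality. The D schema □ψ → ◇ψ defines it.
Suppose □ψ→◇ψ is valid. At any x set V(ψ)=W. Then □ψ at x, so ◇ψ at x, so x has a successor.

□ψ → ◇ψ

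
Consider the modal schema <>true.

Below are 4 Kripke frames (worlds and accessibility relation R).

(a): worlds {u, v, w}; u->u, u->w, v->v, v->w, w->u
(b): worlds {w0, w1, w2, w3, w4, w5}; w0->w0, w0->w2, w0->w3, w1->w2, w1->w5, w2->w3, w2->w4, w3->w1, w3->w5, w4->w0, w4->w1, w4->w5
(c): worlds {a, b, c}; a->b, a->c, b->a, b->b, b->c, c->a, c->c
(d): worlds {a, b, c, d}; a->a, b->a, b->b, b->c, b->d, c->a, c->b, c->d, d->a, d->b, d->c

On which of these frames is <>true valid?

Frame correspondent (Sahlqvist): forall x exists y Rxy — i.e. seriality.
(a): holds.
(b): fails — world w5 has no successor.
(c): holds.
(d): holds.
Valid on: (a), (c), (d).

(a), (c), (d)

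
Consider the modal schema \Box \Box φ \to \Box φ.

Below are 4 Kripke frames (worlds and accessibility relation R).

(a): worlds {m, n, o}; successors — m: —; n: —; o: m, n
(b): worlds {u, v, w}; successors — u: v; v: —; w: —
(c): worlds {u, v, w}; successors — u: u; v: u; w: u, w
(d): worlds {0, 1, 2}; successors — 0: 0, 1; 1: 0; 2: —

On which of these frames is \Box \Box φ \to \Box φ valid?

The schema corresponds to density: \forall x \forall y (Rxy \to \exists z (Rxz \wedge Rzy)).
(a): fails — Rom but no z with Roz and Rzm.
(b): fails — Ruv but no z with Ruz and Rzv.
(c): satisfies the condition.
(d): satisfies the condition.
Valid on: (c), (d).

(c), (d)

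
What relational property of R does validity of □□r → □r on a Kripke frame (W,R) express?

density: ∀x ∀y (Rxy → ∃z (Rxz ∧ Rzy))

Suppose □□r→□r is valid. Take Rxy and set V(r)={w : xR²w}. Then □□r at x, so □r at x, so r at y, i.e. ∃z(Rxz∧Rzy).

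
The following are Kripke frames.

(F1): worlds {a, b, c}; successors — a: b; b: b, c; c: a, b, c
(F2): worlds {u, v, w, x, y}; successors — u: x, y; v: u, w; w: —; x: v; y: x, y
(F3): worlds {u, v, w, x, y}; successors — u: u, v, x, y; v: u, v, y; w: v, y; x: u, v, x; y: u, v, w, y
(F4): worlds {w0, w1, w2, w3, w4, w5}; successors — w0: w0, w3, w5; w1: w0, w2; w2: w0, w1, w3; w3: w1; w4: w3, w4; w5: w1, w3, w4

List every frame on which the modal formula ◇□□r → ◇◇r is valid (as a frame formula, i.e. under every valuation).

(F1), (F3)

Frame correspondent (Sahlqvist): ∀x ∀y (xRy → ∃w (yR²w ∧ xR²w)) — i.e. a generalized confluence (Geach) condition.
(F1): holds.
(F2): fails — uRx but no t with xR²t and uR²t.
(F3): holds.
(F4): fails — w4Rw3 but no w with w3R²w and w4R²w.
Valid on: (F1), (F3).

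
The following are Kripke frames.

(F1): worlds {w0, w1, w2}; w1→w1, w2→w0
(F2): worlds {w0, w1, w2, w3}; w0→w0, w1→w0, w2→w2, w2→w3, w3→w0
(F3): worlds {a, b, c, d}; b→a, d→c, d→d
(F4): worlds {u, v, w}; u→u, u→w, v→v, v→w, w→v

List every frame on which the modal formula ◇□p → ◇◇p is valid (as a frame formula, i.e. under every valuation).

(F2), (F4)

The schema corresponds to a generalized confluence (Geach) condition: ∀x ∀y (xRy → ∃w (yRw ∧ xR²w)).
(F1): fails — w2Rw0 but no w with w0Rw and w2R²w.
(F2): ✓.
(F3): fails — bRa but no w with aRw and bR²w.
(F4): ✓.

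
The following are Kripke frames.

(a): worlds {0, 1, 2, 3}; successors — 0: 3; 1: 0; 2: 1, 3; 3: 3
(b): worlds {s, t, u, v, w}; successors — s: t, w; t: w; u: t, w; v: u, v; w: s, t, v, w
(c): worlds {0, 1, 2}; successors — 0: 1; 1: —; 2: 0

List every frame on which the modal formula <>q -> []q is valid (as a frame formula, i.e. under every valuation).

The schema corresponds to partial functionality: forall x forall y forall z (Rxy & Rxz -> y = z).
(a): fails — 2 sees both 1 and 3.
(b): fails — s sees both t and w.
(c): condition met.
Valid on: (c).

(c)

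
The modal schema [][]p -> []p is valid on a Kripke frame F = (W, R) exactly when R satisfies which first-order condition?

density: forall x forall y (Rxy -> exists z (Rxz & Rzy))

Suppose □□p→□p is valid. Take Rxy and set V(p)={w : xR²w}. Then □□p at x, so □p at x, so p at y, i.e. ∃z(Rxz∧Rzy).
Conversely, on a frame with density the schema holds at every world under every valuation.
Frame condition: forall x forall y (Rxy -> exists z (Rxz & Rzy)).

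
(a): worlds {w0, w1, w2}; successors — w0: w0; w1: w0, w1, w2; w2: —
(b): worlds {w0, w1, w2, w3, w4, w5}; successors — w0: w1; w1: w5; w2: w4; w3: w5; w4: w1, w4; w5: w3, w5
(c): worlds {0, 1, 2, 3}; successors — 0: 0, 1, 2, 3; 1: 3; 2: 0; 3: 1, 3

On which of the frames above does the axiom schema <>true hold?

The schema corresponds to seriality: forall x exists y Rxy.
(a): fails — world w2 has no successor.
(b): holds.
(c): holds.

(b), (c)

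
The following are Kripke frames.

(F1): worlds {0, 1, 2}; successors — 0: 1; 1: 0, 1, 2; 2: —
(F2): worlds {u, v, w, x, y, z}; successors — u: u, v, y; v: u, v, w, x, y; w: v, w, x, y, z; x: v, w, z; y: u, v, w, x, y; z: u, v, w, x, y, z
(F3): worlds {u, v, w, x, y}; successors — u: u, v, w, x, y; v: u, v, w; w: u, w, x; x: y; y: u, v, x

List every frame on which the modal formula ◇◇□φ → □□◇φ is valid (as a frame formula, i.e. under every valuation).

Frame correspondent (Sahlqvist): ∀x ∀y ∀z ((xR²y ∧ xR²z) → ∃w (yRw ∧ zRw)) — i.e. a generalized confluence (Geach) condition.
(F1): fails — 0R²0, 0R²2 but no w with 0Rw and 2Rw.
(F2): condition met.
(F3): fails — uR²v, uR²x but no t with vRt and xRt.

(F2)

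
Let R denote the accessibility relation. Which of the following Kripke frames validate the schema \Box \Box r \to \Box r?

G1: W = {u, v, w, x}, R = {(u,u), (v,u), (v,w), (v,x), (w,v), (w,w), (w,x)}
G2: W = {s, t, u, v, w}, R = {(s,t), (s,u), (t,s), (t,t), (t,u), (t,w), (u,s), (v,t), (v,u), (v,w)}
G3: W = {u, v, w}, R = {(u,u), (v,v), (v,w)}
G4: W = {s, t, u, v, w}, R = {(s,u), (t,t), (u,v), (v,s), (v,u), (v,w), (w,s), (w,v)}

G1, G3

The schema corresponds to density: \forall x \forall y (Rxy \to \exists z (Rxz \wedge Rzy)).
G1: holds.
G2: fails — Rus but no z with Ruz and Rzs.
G3: holds.
G4: fails — Ruv but no z with Ruz and Rzv.
Valid on: G1, G3.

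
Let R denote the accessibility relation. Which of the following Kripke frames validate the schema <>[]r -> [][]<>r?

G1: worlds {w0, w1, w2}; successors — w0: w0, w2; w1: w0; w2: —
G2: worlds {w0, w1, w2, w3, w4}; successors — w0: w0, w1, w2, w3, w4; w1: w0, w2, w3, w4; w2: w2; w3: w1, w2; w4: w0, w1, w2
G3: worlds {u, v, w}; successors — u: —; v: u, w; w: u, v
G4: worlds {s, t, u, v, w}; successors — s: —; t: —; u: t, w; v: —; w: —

This is the axiom for a generalized confluence (Geach) condition; its first-order frame correspondent is forall x forall y forall z ((xRy & x R^2 z) -> exists w (yRw & zRw)).
G1: fails — w0Rw0, w0R²w2 but no w with w0Rw and w2Rw.
G2: satisfies the condition.
G3: fails — vRu, vR²u but no t with uRt and uRt.
G4: satisfies the condition.

G2, G4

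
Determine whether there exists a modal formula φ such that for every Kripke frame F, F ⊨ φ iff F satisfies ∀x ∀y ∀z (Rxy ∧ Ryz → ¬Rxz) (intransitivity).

No

Modal frame validity is preserved under surjective bounded morphisms.
The 7-cycle (worlds w0,w1,w2,w3,w4,w5,w6 with w0→w1→w2→w3→w4→w5→w6→w0) is intransitive. Mapping every world to a single reflexive point • is a surjective bounded morphism; the reflexive point is not intransitive (R••∧R•• but R••).
So no modal formula (or set of formulas) defines exactly the intransitive frames.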